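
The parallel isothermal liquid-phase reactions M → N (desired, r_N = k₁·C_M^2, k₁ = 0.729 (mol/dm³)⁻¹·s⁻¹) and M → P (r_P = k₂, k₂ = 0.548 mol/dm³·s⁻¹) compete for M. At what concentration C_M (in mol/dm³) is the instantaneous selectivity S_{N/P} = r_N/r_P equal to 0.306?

S_{N/P} = (k₁/k₂)·C_M^2 ⇒ C_M = (S·k₂/k₁)^(0.5).
= (0.306×0.548/0.729)^(0.5) = (0.2300)^(0.5) = 0.480 mol/dm³.

0.480 mol/dm³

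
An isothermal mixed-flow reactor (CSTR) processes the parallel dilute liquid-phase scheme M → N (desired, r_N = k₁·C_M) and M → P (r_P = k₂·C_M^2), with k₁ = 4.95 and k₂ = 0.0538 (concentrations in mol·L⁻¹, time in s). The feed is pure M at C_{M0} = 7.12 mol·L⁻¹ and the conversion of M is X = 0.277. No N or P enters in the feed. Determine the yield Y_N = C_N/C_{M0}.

Exit C_M = C_{M0}(1−X) = 7.12×0.723 = 5.148 mol·L⁻¹.
A CSTR operates uniformly at the exit composition, giving r_N = 25.48 and r_P = 1.426 (each k·C_M^n at C_M = 5.148).
Fraction of consumed M going to N: r_N/(r_N+r_P) = 0.9470.
C_N = 0.9470·C_{M0}·X = 0.9470×7.12×0.277 = 1.87 mol·L⁻¹; Y_N = C_N/C_{M0} = 0.262.

0.262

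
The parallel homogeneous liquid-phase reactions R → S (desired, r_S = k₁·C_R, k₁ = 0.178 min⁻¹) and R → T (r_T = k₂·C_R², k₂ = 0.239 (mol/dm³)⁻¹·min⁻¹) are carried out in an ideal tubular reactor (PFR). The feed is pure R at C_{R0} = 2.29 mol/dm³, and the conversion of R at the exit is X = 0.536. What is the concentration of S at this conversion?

C_R = C_{R0}(1−X) = 1.063 mol/dm³.
Along a PFR/batch, dC_S/dC_R = −r_S/(r_S+r_T) = −k₁/(k₁+k₂·C_R).
Integrating from C_{R0} to C_R: C_S = (0.178/0.239)·ln[(0.178+0.239·2.29)/(0.178+0.239·1.06)] = 0.7448·ln(0.7253/0.4320) = 0.3860 mol/dm³.

0.386 mol/dm³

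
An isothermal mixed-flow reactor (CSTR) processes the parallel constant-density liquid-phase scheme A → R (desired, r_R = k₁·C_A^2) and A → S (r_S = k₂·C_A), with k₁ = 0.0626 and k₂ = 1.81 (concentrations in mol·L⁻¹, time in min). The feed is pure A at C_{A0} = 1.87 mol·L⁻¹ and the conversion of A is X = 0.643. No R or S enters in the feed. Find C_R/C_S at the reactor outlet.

0.0231

Exit C_A = C_{A0}(1−X) = 1.87×0.357 = 0.6676 mol·L⁻¹.
Rates in a CSTR are evaluated at the outlet concentration: r_R = 0.0626×0.6676^2 = 0.02790, r_S = 1.81×0.6676 = 1.208.
Overall selectivity = C_R/C_S = r_Rτ/(r_Sτ) = r_R/r_S = 0.0231.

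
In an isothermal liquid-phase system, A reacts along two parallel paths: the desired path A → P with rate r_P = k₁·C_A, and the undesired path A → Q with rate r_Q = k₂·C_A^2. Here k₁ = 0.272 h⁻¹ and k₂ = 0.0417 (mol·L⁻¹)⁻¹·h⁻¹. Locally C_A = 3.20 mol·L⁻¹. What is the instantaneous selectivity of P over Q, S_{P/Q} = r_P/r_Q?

2.04

S_{P/Q} = r_P/r_Q = (k₁·C_A)/(k₂·C_A^2) = (k₁/k₂)·C_A⁻¹.
= (0.272×3.200) / (0.0417×3.200^2) = 0.8704/0.4270 = 2.04.
The undesired path is higher order in A, so low C_A (CSTR or dilute feed) favours P.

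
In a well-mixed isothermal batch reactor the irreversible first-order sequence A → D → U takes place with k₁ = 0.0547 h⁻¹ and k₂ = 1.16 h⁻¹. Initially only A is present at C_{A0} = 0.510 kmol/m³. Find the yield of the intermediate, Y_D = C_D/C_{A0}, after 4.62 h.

0.0382

Solving the coupled first-order balances gives C_D(t) = [k₁/(k₂−k₁)]·C_{A0}·(e^(−k₁t) − e^(−k₂t)).
e^(−k₁t) = e^(−0.0547×4.62) = e^(−0.2527) = 0.7767; e^(−k₂t) = e^(−5.359) = 0.004705.
C_D = 0.0547×0.510/(1.16−0.0547) × (0.7767−0.004705) = 0.02524×0.7720 = 0.01948 kmol/m³.
Y_D = C_D/C_{A0} = 0.01948/0.510 = 0.0382.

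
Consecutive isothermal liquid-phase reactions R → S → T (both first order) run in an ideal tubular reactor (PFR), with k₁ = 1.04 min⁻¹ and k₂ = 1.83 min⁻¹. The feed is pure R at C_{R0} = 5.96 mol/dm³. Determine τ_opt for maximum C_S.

The intermediate peaks when r₁ = r₂, i.e. k₁e^(−k₁τ) = k₂e^(−k₂τ), giving τ_opt = ln(k₂/k₁)/(k₂−k₁).
= ln(1.83/1.04)/(1.83−1.04) = ln(1.760)/0.7900 = 0.5651/0.7900 = 0.715 min.

0.715 min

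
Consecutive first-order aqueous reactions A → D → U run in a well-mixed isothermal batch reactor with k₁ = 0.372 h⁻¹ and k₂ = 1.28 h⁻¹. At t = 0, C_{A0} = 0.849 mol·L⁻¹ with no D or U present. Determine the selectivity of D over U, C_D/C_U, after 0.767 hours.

1.65

The intermediate concentration in a first-order A→B→C sequence is C_D = k₁C_{A0}(e^(−k₁t) − e^(−k₂t))/(k₂−k₁).
e^(−k₁t) = e^(−0.372×0.767) = e^(−0.2853) = 0.7518; e^(−k₂t) = e^(−0.9818) = 0.3747.
C_D = 0.372×0.849/(1.28−0.372) × (0.7518−0.3747) = 0.3478×0.3771 = 0.1312 mol·L⁻¹.
C_A = C_{A0}e^(−k₁t) = 0.6383 mol·L⁻¹, so C_U = C_{A0}−C_A−C_D = 0.07957 mol·L⁻¹; C_D/C_U = 1.65.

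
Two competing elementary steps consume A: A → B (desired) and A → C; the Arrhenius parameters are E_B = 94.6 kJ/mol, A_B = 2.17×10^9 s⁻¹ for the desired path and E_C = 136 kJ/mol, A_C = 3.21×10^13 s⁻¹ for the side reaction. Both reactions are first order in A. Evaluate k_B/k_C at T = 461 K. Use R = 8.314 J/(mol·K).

With equal orders, S_{B/C} = k_B/k_C = (A_B/A_C)·exp[(E_C−E_B)/(RT)].
(E_C−E_B)/(RT) = (136−94.6)×10³/(8.314×461) = 41400/3833 = 10.80.
k_B/k_C = (2.17×10^9/3.21×10^13)·exp(10.80) = 6.760×10^-5 × 49101 = 3.32.

3.32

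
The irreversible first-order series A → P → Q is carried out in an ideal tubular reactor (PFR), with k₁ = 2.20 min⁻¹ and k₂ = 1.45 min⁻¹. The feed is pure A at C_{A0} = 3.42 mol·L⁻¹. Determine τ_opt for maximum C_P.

0.556 min

Setting dC_P/dτ = 0 gives τ_opt = ln(k₂/k₁)/(k₂−k₁).
= ln(1.45/2.20)/(1.45−2.20) = ln(0.6591)/-0.7500 = -0.4169/-0.7500 = 0.556 min.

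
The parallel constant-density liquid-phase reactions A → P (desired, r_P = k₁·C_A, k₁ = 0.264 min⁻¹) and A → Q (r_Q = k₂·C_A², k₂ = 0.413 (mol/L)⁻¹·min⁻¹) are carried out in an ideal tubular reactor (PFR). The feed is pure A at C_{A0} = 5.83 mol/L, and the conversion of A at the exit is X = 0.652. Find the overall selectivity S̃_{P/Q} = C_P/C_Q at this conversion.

0.175

C_A = C_{A0}(1−X) = 2.029 mol/L.
Along a PFR/batch, dC_P/dC_A = −r_P/(r_P+r_Q) = −k₁/(k₁+k₂·C_A).
Integrating from C_{A0} to C_A: C_P = (0.264/0.413)·ln[(0.264+0.413·5.83)/(0.264+0.413·2.03)] = 0.6392·ln(2.672/1.102) = 0.5662 mol/L.
C_Q = (C_{A0}−C_A)−C_P = 3.235 mol/L; S̃_{P/Q} = 0.5662/3.235 = 0.175.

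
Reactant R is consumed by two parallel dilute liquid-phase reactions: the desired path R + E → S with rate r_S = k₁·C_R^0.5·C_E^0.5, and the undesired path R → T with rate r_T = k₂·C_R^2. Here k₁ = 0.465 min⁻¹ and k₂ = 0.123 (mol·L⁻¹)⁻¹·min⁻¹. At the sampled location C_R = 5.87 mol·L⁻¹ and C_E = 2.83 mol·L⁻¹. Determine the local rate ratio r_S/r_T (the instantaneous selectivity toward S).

S_{S/T} = r_S/r_T = (k₁·C_R^0.5·C_E^0.5)/(k₂·C_R^2) = (k₁/k₂)·C_R^-1.5·C_E^0.5.
= (0.465×5.870^0.5×2.830^0.5) / (0.123×5.870^2) = 1.895/4.238 = 0.447.
The undesired path is higher order in R, so low C_R (CSTR or dilute feed) favours S.

0.447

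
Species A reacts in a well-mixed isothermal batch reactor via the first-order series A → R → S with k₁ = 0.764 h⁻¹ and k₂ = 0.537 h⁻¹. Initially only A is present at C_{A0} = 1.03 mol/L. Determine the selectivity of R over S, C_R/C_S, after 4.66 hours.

0.227

Solving the coupled first-order balances gives C_R(t) = [k₁/(k₂−k₁)]·C_{A0}·(e^(−k₁t) − e^(−k₂t)).
e^(−k₁t) = e^(−0.764×4.66) = e^(−3.560) = 0.02843; e^(−k₂t) = e^(−2.502) = 0.08189.
C_R = 0.764×1.03/(0.537−0.764) × (0.02843−0.08189) = (-3.467)×(-0.05345) = 0.1853 mol/L.
C_A = C_{A0}e^(−k₁t) = 0.02928 mol/L, so C_S = C_{A0}−C_A−C_R = 0.8154 mol/L; C_R/C_S = 0.227.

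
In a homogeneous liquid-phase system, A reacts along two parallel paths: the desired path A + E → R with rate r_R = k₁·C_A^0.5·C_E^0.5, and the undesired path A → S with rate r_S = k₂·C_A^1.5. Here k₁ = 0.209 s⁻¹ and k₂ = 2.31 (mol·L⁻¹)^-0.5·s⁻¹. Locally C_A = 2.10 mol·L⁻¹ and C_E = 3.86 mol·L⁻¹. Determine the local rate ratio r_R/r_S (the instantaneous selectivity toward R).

0.0846

S_{R/S} = r_R/r_S = (k₁·C_A^0.5·C_E^0.5)/(k₂·C_A^1.5) = (k₁/k₂)·C_A⁻¹·C_E^0.5.
= (0.209×2.100^0.5×3.860^0.5) / (2.31×2.100^1.5) = 0.5950/7.030 = 0.0846.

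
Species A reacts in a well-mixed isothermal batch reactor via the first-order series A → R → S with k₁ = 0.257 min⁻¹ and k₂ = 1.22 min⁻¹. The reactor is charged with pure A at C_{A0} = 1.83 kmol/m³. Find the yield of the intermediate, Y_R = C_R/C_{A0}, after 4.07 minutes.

0.0919

The intermediate concentration in a first-order A→B→C sequence is C_R = k₁C_{A0}(e^(−k₁t) − e^(−k₂t))/(k₂−k₁).
e^(−k₁t) = e^(−0.257×4.07) = e^(−1.046) = 0.3513; e^(−k₂t) = e^(−4.965) = 0.006975.
C_R = 0.257×1.83/(1.22−0.257) × (0.3513−0.006975) = 0.4884×0.3444 = 0.1682 kmol/m³.
Y_R = C_R/C_{A0} = 0.1682/1.83 = 0.0919.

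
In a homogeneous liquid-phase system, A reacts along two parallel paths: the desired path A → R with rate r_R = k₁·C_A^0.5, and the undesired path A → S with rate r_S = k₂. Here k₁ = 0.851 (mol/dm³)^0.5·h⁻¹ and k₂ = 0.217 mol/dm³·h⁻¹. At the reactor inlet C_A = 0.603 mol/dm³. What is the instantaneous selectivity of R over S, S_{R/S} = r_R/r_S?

3.05

S_{R/S} = r_R/r_S = (k₁·C_A^0.5)/(k₂) = (k₁/k₂)·C_A^0.5.
= (0.851×0.6030^0.5) / (0.217) = 0.6608/0.2170 = 3.05.
Since the desired path is higher order in A, keeping C_A high (PFR or concentrated feed) favours R.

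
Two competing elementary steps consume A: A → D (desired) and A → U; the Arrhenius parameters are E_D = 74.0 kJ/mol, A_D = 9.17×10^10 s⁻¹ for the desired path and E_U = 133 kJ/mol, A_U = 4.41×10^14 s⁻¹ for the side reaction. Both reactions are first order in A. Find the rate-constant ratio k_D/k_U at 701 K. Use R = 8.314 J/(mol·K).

5.18

With equal orders, S_{D/U} = k_D/k_U = (A_D/A_U)·exp[(E_U−E_D)/(RT)].
(E_U−E_D)/(RT) = (133−74.0)×10³/(8.314×701) = 59000/5828 = 10.12.
k_D/k_U = (9.17×10^10/4.41×10^14)·exp(10.12) = 2.079×10^-4 × 24918 = 5.18.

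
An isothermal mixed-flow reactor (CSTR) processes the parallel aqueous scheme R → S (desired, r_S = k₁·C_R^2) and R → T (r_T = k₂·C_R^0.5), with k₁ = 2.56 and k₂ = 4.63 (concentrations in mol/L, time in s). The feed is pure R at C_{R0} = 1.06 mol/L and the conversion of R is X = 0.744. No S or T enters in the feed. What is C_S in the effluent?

Exit C_R = C_{R0}(1−X) = 1.06×0.256 = 0.2714 mol/L.
A CSTR operates uniformly at the exit composition, giving r_S = 0.1885 and r_T = 2.412 (each k·C_R^n at C_R = 0.2714).
Fraction of consumed R going to S: r_S/(r_S+r_T) = 0.07249.
C_S = 0.07249·C_{R0}·X = 0.07249×1.06×0.744 = 0.0572 mol/L.

0.0572 mol/L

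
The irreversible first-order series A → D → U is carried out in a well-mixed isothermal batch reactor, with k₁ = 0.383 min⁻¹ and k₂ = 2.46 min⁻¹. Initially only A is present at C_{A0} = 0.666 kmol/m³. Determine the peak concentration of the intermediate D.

0.0736 kmol/m³

At the optimum, C_{D,max}/C_{A0} = (k₁/k₂)^[k₂/(k₂−k₁)].
= (0.383/2.46)^(2.46/(2.46−0.383)) = (0.1557)^(1.184) = 0.1105.
C_{D,max} = 0.1105×0.666 = 0.0736 kmol/m³.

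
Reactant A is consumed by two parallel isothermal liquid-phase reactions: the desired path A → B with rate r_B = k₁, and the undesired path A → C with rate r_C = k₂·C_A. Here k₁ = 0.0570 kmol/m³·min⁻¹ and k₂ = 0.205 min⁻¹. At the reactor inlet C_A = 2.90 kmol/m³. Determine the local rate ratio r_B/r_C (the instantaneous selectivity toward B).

S_{B/C} = r_B/r_C = (k₁)/(k₂·C_A) = (k₁/k₂)·C_A⁻¹.
= (0.0570) / (0.205×2.900) = 0.05700/0.5945 = 0.0959.
The undesired path is higher order in A, so low C_A (CSTR or dilute feed) favours B.

0.0959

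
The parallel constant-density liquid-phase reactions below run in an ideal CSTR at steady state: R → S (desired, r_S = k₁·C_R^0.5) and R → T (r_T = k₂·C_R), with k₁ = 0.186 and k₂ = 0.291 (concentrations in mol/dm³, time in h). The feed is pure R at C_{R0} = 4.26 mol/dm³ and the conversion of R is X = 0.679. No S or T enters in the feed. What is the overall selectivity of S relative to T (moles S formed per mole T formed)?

Exit C_R = C_{R0}(1−X) = 4.26×0.321 = 1.367 mol/dm³.
In a CSTR the entire volume is at exit conditions, so r_S = 0.186×1.367^0.5 = 0.2175 and r_T = 0.291×1.367 = 0.3979.
Overall selectivity = C_S/C_T = r_Sτ/(r_Tτ) = r_S/r_T = 0.547.

0.547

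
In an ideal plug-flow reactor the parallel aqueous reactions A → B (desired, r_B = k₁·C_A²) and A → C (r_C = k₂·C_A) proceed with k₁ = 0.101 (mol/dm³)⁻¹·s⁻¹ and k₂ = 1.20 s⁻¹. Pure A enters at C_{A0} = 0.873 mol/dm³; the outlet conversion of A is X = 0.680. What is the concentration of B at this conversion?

0.0273 mol/dm³

C_A = C_{A0}(1−X) = 0.2794 mol/dm³.
Along a PFR/batch, dC_C/dC_A = −r_C/(r_B+r_C) = −k₂/(k₂+k₁·C_A).
Integrating from C_{A0} to C_A: C_C = (1.20/0.101)·ln[(1.20+0.101·0.873)/(1.20+0.101·0.279)] = 11.88·ln(1.288/1.228) = 0.5663 mol/dm³.
Then C_B = (C_{A0}−C_A) − C_C = 0.5936 − 0.5663 = 0.02735 mol/dm³.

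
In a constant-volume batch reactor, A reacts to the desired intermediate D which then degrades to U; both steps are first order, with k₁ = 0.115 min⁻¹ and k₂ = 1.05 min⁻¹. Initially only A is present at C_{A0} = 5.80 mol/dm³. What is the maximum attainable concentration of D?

Evaluating C_D at t_opt = ln(k₂/k₁)/(k₂−k₁) gives C_{D,max}/C_{A0} = (k₁/k₂)^[k₂/(k₂−k₁)].
= (0.115/1.05)^(1.05/(1.05−0.115)) = (0.1095)^(1.123) = 0.08344.
C_{D,max} = 0.08344×5.80 = 0.484 mol/dm³.

0.484 mol/dm³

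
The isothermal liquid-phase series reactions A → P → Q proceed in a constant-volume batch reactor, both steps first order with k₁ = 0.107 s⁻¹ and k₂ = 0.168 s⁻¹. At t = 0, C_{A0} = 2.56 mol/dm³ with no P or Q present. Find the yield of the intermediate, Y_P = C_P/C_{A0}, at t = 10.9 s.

0.265

For first-order series with pure A initially, C_P(t) = k₁C_{A0}/(k₂−k₁)·(e^(−k₁t) − e^(−k₂t)).
e^(−k₁t) = e^(−0.107×10.9) = e^(−1.166) = 0.3115; e^(−k₂t) = e^(−1.831) = 0.1602.
C_P = 0.107×2.56/(0.168−0.107) × (0.3115−0.1602) = 4.490×0.1513 = 0.6794 mol/dm³.
Y_P = C_P/C_{A0} = 0.6794/2.56 = 0.265.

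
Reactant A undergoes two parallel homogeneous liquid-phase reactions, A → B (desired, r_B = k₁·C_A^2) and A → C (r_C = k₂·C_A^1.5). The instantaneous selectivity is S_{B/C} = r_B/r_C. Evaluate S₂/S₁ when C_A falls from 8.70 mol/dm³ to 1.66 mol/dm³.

S_{B/C} = (k₁/k₂)·C_A^0.5, so S₂/S₁ = (C_{A,2}/C_{A,1})^0.5.
= (1.66/8.70)^0.5 = (0.1908)^0.5 = 0.437.
Selectivity toward B falls as C_A falls — high-concentration operation is favoured.

0.437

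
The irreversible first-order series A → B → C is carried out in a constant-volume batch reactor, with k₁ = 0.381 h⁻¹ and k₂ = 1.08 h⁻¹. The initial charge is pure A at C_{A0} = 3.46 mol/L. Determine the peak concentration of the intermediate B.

For a first-order series the maximum intermediate yield is C_{B,max}/C_{A0} = (k₁/k₂)^[k₂/(k₂−k₁)].
= (0.381/1.08)^(1.08/(1.08−0.381)) = (0.3528)^(1.545) = 0.1999.
C_{B,max} = 0.1999×3.46 = 0.692 mol/L.

0.692 mol/L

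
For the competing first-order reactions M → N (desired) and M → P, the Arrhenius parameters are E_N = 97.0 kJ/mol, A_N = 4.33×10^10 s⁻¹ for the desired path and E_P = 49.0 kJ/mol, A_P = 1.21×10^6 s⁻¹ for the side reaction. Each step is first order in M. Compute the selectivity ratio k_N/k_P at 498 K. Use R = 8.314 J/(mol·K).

With equal orders, S_{N/P} = k_N/k_P = (A_N/A_P)·exp[(E_P−E_N)/(RT)].
(E_P−E_N)/(RT) = (49.0−97.0)×10³/(8.314×498) = -48000/4140 = -11.59.
k_N/k_P = (4.33×10^10/1.21×10^6)·exp(-11.59) = 35785 × 9.229×10^-6 = 0.330.

0.330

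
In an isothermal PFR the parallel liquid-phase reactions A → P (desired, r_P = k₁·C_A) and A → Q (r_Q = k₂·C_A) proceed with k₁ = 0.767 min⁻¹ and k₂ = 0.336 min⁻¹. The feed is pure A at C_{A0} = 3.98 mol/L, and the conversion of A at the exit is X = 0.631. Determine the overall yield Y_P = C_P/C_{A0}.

0.439

C_A = C_{A0}(1−X) = 1.469 mol/L.
Both paths are first order in A, so the instantaneous fraction to P is constant: dC_P/d(−C_A) = k₁/(k₁+k₂) = 0.6954.
C_P = 0.6954·(C_{A0}−C_A) = 0.6954×2.511 = 1.75 mol/L.
Y_P = C_P/C_{A0} = 1.746/3.98 = 0.439.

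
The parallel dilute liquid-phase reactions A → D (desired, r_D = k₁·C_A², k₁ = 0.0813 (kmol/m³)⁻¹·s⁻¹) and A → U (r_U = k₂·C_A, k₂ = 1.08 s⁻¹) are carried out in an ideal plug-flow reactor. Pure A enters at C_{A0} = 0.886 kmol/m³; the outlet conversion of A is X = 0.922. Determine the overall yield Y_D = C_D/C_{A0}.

C_A = C_{A0}(1−X) = 0.06911 kmol/m³.
Along a PFR/batch, dC_U/dC_A = −r_U/(r_D+r_U) = −k₂/(k₂+k₁·C_A).
Integrating from C_{A0} to C_A: C_U = (1.08/0.0813)·ln[(1.08+0.0813·0.886)/(1.08+0.0813·0.0691)] = 13.28·ln(1.152/1.086) = 0.7888 kmol/m³.
Then C_D = (C_{A0}−C_A) − C_U = 0.8169 − 0.7888 = 0.02812 kmol/m³.
Y_D = C_D/C_{A0} = 0.02812/0.886 = 0.0317.

0.0317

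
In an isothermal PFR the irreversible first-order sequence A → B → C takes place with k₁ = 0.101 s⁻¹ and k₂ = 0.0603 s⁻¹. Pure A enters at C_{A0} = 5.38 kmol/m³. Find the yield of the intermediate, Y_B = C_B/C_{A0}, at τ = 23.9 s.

For first-order series with pure A initially, C_B(τ) = k₁C_{A0}/(k₂−k₁)·(e^(−k₁τ) − e^(−k₂τ)).
e^(−k₁τ) = e^(−0.101×23.9) = e^(−2.414) = 0.08947; e^(−k₂τ) = e^(−1.441) = 0.2367.
C_B = 0.101×5.38/(0.0603−0.101) × (0.08947−0.2367) = (-13.35)×(-0.1472) = 1.965 kmol/m³.
Y_B = C_B/C_{A0} = 1.965/5.38 = 0.365.

0.365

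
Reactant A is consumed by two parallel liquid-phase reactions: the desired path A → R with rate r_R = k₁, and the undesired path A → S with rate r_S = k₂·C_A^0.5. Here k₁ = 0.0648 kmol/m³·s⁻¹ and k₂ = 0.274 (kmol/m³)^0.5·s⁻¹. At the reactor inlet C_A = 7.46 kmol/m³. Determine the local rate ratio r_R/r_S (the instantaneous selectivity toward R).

0.0866

S_{R/S} = r_R/r_S = (k₁)/(k₂·C_A^0.5) = (k₁/k₂)·C_A^-0.5.
= (0.0648) / (0.274×7.460^0.5) = 0.06480/0.7484 = 0.0866.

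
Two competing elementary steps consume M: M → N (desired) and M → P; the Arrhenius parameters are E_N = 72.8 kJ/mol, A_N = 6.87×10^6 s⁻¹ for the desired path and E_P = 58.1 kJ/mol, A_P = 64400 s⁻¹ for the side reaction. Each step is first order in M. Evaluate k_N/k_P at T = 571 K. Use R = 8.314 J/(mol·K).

k_N/k_P = (A_N/A_P)·exp[−(E_N−E_P)/(RT)] = (A_N/A_P)·exp[(E_P−E_N)/(RT)].
(E_P−E_N)/(RT) = (58.1−72.8)×10³/(8.314×571) = -14700/4747 = -3.097.
k_N/k_P = (6.87×10^6/64400)·exp(-3.097) = 106.7 × 0.04521 = 4.82.
Since E_N > E_P, raising the temperature improves selectivity toward N.

4.82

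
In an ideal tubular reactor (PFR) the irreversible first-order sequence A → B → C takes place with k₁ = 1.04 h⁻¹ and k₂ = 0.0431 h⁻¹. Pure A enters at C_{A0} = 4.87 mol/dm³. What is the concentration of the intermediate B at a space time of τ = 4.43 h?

4.15 mol/dm³

The intermediate concentration in a first-order A→B→C sequence is C_B = k₁C_{A0}(e^(−k₁τ) − e^(−k₂τ))/(k₂−k₁).
e^(−k₁τ) = e^(−1.04×4.43) = e^(−4.607) = 0.009980; e^(−k₂τ) = e^(−0.1909) = 0.8262.
C_B = 1.04×4.87/(0.0431−1.04) × (0.009980−0.8262) = (-5.081)×(-0.8162) = 4.147 mol/dm³.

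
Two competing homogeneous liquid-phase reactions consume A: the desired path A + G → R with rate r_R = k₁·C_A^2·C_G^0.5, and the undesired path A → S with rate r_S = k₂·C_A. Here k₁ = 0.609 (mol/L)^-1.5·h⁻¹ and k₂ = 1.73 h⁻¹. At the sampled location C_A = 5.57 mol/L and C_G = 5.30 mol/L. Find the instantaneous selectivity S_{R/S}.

S_{R/S} = r_R/r_S = (k₁·C_A^2·C_G^0.5)/(k₂·C_A) = (k₁/k₂)·C_A·C_G^0.5.
= (0.609×5.570^2×5.300^0.5) / (1.73×5.570) = 43.50/9.636 = 4.51.
Since the desired path is higher order in A, keeping C_A high (PFR or concentrated feed) favours R.

4.51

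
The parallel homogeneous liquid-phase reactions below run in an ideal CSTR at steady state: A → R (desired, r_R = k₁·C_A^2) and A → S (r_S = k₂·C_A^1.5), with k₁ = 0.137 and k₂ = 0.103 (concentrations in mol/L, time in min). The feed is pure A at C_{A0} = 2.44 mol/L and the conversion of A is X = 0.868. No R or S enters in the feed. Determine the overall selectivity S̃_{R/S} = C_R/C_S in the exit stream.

Exit C_A = C_{A0}(1−X) = 2.44×0.132 = 0.3221 mol/L.
A CSTR operates uniformly at the exit composition, giving r_R = 0.01421 and r_S = 0.01883 (each k·C_A^n at C_A = 0.3221).
Overall selectivity = C_R/C_S = r_Rτ/(r_Sτ) = r_R/r_S = 0.755.

0.755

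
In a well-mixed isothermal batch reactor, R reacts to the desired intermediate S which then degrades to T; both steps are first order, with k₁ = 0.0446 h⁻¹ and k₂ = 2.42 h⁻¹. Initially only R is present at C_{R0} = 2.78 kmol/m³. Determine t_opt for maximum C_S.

The intermediate peaks when r₁ = r₂, i.e. k₁e^(−k₁t) = k₂e^(−k₂t), giving t_opt = ln(k₂/k₁)/(k₂−k₁).
= ln(2.42/0.0446)/(2.42−0.0446) = ln(54.26)/2.375 = 3.994/2.375 = 1.68 h.

1.68 h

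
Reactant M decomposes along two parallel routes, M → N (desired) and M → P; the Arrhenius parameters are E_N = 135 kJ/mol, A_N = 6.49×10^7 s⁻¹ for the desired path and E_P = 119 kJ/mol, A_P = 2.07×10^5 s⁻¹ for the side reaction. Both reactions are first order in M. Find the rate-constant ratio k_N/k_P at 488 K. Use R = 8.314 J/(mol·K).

6.08

Since both paths have the same order in M, the concentration cancels and S_{N/P} = k_N/k_P = (A_N/A_P)·exp[(E_P−E_N)/(RT)].
(E_P−E_N)/(RT) = (119−135)×10³/(8.314×488) = -16000/4057 = -3.944.
k_N/k_P = (6.49×10^7/2.07×10^5)·exp(-3.944) = 313.5 × 0.01938 = 6.08.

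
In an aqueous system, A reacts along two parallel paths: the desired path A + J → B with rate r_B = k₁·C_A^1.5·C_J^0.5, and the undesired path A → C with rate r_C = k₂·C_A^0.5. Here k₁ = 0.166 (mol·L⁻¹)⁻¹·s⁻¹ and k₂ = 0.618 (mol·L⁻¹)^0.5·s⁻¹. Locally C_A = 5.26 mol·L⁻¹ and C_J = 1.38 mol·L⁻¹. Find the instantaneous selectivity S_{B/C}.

1.66

S_{B/C} = r_B/r_C = (k₁·C_A^1.5·C_J^0.5)/(k₂·C_A^0.5) = (k₁/k₂)·C_A·C_J^0.5.
= (0.166×5.260^1.5×1.380^0.5) / (0.618×5.260^0.5) = 2.352/1.417 = 1.66.
Since the desired path is higher order in A, keeping C_A high (PFR or concentrated feed) favours B.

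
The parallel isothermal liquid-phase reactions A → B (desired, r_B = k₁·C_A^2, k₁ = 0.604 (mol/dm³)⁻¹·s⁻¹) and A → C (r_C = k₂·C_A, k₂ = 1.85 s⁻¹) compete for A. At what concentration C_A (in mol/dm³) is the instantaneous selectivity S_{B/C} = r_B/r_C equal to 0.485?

S_{B/C} = (k₁/k₂)·C_A ⇒ C_A = S·k₂/k₁.
= 0.485×1.85/0.604 = 1.49 mol/dm³.

1.49 mol/dm³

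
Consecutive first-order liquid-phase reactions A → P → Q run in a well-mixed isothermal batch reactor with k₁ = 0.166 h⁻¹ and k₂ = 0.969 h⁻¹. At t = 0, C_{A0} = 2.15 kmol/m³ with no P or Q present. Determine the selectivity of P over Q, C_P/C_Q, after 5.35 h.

0.166

For first-order series with pure A initially, C_P(t) = k₁C_{A0}/(k₂−k₁)·(e^(−k₁t) − e^(−k₂t)).
e^(−k₁t) = e^(−0.166×5.35) = e^(−0.8881) = 0.4114; e^(−k₂t) = e^(−5.184) = 0.005605.
C_P = 0.166×2.15/(0.969−0.166) × (0.4114−0.005605) = 0.4445×0.4058 = 0.1804 kmol/m³.
C_A = C_{A0}e^(−k₁t) = 0.8846 kmol/m³, so C_Q = C_{A0}−C_A−C_P = 1.085 kmol/m³; C_P/C_Q = 0.166.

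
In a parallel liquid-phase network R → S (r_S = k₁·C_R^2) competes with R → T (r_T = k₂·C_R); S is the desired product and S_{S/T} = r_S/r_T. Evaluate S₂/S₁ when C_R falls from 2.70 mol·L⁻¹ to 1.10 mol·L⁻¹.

S_{S/T} = (k₁/k₂)·C_R, so S₂/S₁ = (C_{R,2}/C_{R,1}).
= 1.10/2.70 = 0.407.

0.407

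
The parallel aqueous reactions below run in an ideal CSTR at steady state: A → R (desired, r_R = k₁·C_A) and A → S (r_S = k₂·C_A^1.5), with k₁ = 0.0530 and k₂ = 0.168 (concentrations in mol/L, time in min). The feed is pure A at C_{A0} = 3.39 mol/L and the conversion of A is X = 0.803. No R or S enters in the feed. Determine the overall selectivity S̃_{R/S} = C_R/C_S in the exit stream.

Exit C_A = C_{A0}(1−X) = 3.39×0.197 = 0.6678 mol/L.
Rates in a CSTR are evaluated at the outlet concentration: r_R = 0.0530×0.6678 = 0.03539, r_S = 0.168×0.6678^1.5 = 0.09169.
Overall selectivity = C_R/C_S = r_Rτ/(r_Sτ) = r_R/r_S = 0.386.

0.386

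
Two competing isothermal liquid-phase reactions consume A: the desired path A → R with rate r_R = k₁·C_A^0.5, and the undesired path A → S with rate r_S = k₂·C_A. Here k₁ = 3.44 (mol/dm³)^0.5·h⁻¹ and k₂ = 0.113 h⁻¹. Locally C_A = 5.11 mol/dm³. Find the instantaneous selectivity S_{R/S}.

S_{R/S} = r_R/r_S = (k₁·C_A^0.5)/(k₂·C_A) = (k₁/k₂)·C_A^-0.5.
= (3.44×5.110^0.5) / (0.113×5.110) = 7.776/0.5774 = 13.5.

13.5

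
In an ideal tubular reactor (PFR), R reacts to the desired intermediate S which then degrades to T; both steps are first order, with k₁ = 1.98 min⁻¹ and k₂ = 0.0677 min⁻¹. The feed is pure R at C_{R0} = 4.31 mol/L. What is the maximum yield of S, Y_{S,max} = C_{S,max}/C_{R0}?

0.887

At the optimum, C_{S,max}/C_{R0} = (k₁/k₂)^[k₂/(k₂−k₁)].
= (1.98/0.0677)^(0.0677/(0.0677−1.98)) = (29.25)^(-0.03540) = 0.8874.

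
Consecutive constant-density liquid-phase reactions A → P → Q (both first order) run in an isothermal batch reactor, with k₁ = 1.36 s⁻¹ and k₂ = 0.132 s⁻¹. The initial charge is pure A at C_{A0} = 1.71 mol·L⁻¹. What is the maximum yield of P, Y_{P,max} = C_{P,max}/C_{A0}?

For a first-order series the maximum intermediate yield is C_{P,max}/C_{A0} = (k₁/k₂)^[k₂/(k₂−k₁)].
= (1.36/0.132)^(0.132/(0.132−1.36)) = (10.30)^(-0.1075) = 0.7782.

0.778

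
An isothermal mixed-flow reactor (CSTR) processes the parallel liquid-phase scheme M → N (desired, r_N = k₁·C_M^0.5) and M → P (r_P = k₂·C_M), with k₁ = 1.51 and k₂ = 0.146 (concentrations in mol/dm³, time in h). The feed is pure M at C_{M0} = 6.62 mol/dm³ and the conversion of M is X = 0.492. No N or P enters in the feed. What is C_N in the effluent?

2.77 mol/dm³

Exit C_M = C_{M0}(1−X) = 6.62×0.508 = 3.363 mol/dm³.
In a CSTR the entire volume is at exit conditions, so r_N = 1.51×3.363^0.5 = 2.769 and r_P = 0.146×3.363 = 0.4910.
Fraction of consumed M going to N: r_N/(r_N+r_P) = 0.8494.
C_N = 0.8494·C_{M0}·X = 0.8494×6.62×0.492 = 2.77 mol/dm³.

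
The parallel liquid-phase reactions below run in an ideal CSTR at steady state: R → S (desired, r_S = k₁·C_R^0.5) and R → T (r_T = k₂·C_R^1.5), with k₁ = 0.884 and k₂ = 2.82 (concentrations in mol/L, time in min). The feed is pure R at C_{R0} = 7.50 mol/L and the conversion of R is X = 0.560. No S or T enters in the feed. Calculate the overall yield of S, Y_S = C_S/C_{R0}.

0.0486

Exit C_R = C_{R0}(1−X) = 7.50×0.440 = 3.300 mol/L.
Rates in a CSTR are evaluated at the outlet concentration: r_S = 0.884×3.300^0.5 = 1.606, r_T = 2.82×3.300^1.5 = 16.91.
Fraction of consumed R going to S: r_S/(r_S+r_T) = 0.08675.
C_S = 0.08675·C_{R0}·X = 0.08675×7.50×0.560 = 0.364 mol/L; Y_S = C_S/C_{R0} = 0.0486.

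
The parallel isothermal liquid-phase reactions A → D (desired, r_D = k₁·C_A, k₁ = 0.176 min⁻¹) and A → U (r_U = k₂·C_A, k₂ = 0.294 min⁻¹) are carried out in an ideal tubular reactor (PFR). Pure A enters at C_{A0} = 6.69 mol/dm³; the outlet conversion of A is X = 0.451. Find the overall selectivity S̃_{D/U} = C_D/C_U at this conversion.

0.599

C_A = C_{A0}(1−X) = 3.673 mol/dm³.
Both paths are first order in A, so the instantaneous fraction to D is constant: dC_D/d(−C_A) = k₁/(k₁+k₂) = 0.3745.
C_D = 0.3745·(C_{A0}−C_A) = 0.3745×3.017 = 1.13 mol/dm³.
C_U = (C_{A0}−C_A)−C_D = 1.887 mol/dm³; S̃_{D/U} = 1.130/1.887 = 0.599.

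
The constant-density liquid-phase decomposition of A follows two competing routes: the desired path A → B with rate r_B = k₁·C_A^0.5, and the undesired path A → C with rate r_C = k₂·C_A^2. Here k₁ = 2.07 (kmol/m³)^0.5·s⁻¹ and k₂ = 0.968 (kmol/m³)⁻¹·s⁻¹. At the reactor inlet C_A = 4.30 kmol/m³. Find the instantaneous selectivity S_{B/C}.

S_{B/C} = r_B/r_C = (k₁·C_A^0.5)/(k₂·C_A^2) = (k₁/k₂)·C_A^-1.5.
= (2.07×4.300^0.5) / (0.968×4.300^2) = 4.292/17.90 = 0.240.

0.240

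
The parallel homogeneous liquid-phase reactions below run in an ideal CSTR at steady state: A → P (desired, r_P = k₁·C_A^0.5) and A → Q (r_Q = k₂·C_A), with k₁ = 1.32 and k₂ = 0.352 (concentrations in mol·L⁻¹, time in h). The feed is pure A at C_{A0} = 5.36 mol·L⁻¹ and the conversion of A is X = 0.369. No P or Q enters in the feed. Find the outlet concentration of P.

1.33 mol·L⁻¹

Exit C_A = C_{A0}(1−X) = 5.36×0.631 = 3.382 mol·L⁻¹.
Rates in a CSTR are evaluated at the outlet concentration: r_P = 1.32×3.382^0.5 = 2.428, r_Q = 0.352×3.382 = 1.191.
Fraction of consumed A going to P: r_P/(r_P+r_Q) = 0.6710.
C_P = 0.6710·C_{A0}·X = 0.6710×5.36×0.369 = 1.33 mol·L⁻¹.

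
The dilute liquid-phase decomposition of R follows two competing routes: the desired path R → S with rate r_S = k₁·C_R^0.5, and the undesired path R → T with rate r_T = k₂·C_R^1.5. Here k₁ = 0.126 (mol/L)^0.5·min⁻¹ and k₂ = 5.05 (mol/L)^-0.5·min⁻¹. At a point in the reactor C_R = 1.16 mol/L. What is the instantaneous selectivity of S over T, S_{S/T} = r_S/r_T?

S_{S/T} = r_S/r_T = (k₁·C_R^0.5)/(k₂·C_R^1.5) = (k₁/k₂)·C_R⁻¹.
= (0.126×1.160^0.5) / (5.05×1.160^1.5) = 0.1357/6.309 = 0.0215.

0.0215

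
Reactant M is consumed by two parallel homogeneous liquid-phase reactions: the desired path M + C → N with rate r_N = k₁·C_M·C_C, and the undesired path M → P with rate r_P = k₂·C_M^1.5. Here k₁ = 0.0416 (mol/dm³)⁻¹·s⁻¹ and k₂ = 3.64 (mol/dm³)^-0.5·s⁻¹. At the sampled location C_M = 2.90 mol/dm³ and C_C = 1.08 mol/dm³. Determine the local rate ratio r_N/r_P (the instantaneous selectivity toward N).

S_{N/P} = r_N/r_P = (k₁·C_M·C_C)/(k₂·C_M^1.5) = (k₁/k₂)·C_M^-0.5·C_C.
= (0.0416×2.900×1.080) / (3.64×2.900^1.5) = 0.1303/17.98 = 0.00725.

0.00725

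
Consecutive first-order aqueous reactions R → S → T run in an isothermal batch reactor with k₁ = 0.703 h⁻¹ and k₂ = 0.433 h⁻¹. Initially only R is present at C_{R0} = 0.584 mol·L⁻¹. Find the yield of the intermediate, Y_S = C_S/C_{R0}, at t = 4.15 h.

0.291

Solving the coupled first-order balances gives C_S(t) = [k₁/(k₂−k₁)]·C_{R0}·(e^(−k₁t) − e^(−k₂t)).
e^(−k₁t) = e^(−0.703×4.15) = e^(−2.917) = 0.05407; e^(−k₂t) = e^(−1.797) = 0.1658.
C_S = 0.703×0.584/(0.433−0.703) × (0.05407−0.1658) = (-1.521)×(-0.1117) = 0.1699 mol·L⁻¹.
Y_S = C_S/C_{R0} = 0.1699/0.584 = 0.291.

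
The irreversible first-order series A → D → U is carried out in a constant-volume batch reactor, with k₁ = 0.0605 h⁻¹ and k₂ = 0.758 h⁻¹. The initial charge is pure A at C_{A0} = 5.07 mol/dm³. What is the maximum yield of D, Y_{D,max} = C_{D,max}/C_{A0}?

0.0641

Evaluating C_D at t_opt = ln(k₂/k₁)/(k₂−k₁) gives C_{D,max}/C_{A0} = (k₁/k₂)^[k₂/(k₂−k₁)].
= (0.0605/0.758)^(0.758/(0.758−0.0605)) = (0.07982)^(1.087) = 0.06410.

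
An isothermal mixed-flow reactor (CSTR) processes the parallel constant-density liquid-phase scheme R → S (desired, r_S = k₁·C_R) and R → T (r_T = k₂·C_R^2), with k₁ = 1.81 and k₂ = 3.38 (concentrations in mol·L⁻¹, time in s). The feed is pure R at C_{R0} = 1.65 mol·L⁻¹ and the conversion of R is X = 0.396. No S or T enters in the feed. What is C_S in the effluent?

Exit C_R = C_{R0}(1−X) = 1.65×0.604 = 0.9966 mol·L⁻¹.
In a CSTR the entire volume is at exit conditions, so r_S = 1.81×0.9966 = 1.804 and r_T = 3.38×0.9966^2 = 3.357.
Fraction of consumed R going to S: r_S/(r_S+r_T) = 0.3495.
C_S = 0.3495·C_{R0}·X = 0.3495×1.65×0.396 = 0.228 mol·L⁻¹.

0.228 mol·L⁻¹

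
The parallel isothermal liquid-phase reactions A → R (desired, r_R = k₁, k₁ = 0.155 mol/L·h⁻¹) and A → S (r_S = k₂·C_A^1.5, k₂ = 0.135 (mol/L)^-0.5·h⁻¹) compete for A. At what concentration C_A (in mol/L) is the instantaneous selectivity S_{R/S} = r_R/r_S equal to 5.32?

0.360 mol/L

S_{R/S} = (k₁/k₂)·C_A^-1.5 ⇒ C_A = (S·k₂/k₁)^(1/(-1.5)).
= (5.32×0.135/0.155)^(-0.6667) = (4.634)^(-0.6667) = 0.360 mol/L.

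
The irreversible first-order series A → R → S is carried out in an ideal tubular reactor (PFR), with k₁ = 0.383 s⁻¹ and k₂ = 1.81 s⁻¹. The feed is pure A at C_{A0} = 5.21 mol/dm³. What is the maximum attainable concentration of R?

0.727 mol/dm³

For a first-order series the maximum intermediate yield is C_{R,max}/C_{A0} = (k₁/k₂)^[k₂/(k₂−k₁)].
= (0.383/1.81)^(1.81/(1.81−0.383)) = (0.2116)^(1.268) = 0.1395.
C_{R,max} = 0.1395×5.21 = 0.727 mol/dm³.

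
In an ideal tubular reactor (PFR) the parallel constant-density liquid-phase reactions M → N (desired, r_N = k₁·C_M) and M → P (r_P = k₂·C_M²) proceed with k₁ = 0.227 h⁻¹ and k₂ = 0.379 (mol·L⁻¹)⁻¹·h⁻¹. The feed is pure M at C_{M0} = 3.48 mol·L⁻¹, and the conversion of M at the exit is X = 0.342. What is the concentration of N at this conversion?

0.207 mol·L⁻¹

C_M = C_{M0}(1−X) = 2.290 mol·L⁻¹.
Along a PFR/batch, dC_N/dC_M = −r_N/(r_N+r_P) = −k₁/(k₁+k₂·C_M).
Integrating from C_{M0} to C_M: C_N = (0.227/0.379)·ln[(0.227+0.379·3.48)/(0.227+0.379·2.29)] = 0.5989·ln(1.546/1.095) = 0.2066 mol·L⁻¹.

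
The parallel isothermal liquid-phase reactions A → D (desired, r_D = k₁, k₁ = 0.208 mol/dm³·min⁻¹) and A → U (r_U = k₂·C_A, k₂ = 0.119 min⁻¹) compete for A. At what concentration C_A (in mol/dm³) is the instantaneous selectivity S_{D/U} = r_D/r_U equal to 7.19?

S_{D/U} = (k₁/k₂)·C_A⁻¹ ⇒ C_A = (S·k₂/k₁)^(-1).
= (7.19×0.119/0.208)^(-1) = (4.114)^(-1) = 0.243 mol/dm³.

0.243 mol/dm³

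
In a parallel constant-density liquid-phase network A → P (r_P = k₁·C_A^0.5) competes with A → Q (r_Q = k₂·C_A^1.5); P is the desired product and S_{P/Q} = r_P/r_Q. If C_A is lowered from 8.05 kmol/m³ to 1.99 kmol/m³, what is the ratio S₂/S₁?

S_{P/Q} = (k₁/k₂)·C_A⁻¹, so S₂/S₁ = (C_{A,2}/C_{A,1})⁻¹.
= 8.05/1.99 = 4.05.

4.05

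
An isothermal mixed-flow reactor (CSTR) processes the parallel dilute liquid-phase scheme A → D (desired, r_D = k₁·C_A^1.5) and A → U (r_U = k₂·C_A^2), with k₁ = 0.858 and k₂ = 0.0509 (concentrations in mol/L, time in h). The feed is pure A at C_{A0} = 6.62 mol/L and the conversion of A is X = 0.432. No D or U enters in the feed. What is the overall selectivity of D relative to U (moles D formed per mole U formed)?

8.69

Exit C_A = C_{A0}(1−X) = 6.62×0.568 = 3.760 mol/L.
Rates in a CSTR are evaluated at the outlet concentration: r_D = 0.858×3.760^1.5 = 6.256, r_U = 0.0509×3.760^2 = 0.7197.
Overall selectivity = C_D/C_U = r_Dτ/(r_Uτ) = r_D/r_U = 8.69.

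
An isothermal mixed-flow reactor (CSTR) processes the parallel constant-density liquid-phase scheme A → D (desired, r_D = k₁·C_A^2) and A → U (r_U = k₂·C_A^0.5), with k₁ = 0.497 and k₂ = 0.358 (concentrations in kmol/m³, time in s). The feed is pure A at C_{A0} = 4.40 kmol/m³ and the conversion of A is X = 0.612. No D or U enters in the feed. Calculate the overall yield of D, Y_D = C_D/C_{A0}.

0.463

Exit C_A = C_{A0}(1−X) = 4.40×0.388 = 1.707 kmol/m³.
In a CSTR the entire volume is at exit conditions, so r_D = 0.497×1.707^2 = 1.449 and r_U = 0.358×1.707^0.5 = 0.4678.
Fraction of consumed A going to D: r_D/(r_D+r_U) = 0.7559.
C_D = 0.7559·C_{A0}·X = 0.7559×4.40×0.612 = 2.04 kmol/m³; Y_D = C_D/C_{A0} = 0.463.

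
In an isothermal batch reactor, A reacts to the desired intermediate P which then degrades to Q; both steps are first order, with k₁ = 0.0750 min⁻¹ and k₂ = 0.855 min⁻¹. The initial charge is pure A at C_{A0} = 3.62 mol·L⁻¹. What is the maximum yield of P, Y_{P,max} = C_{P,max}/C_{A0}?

0.0694

For a first-order series the maximum intermediate yield is C_{P,max}/C_{A0} = (k₁/k₂)^[k₂/(k₂−k₁)].
= (0.0750/0.855)^(0.855/(0.855−0.0750)) = (0.08772)^(1.096) = 0.06942.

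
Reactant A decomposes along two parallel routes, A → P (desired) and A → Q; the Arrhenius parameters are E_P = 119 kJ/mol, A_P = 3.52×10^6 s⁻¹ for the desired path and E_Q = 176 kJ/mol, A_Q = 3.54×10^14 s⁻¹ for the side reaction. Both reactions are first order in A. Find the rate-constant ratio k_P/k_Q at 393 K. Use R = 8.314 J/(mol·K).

0.375

Since both paths have the same order in A, the concentration cancels and S_{P/Q} = k_P/k_Q = (A_P/A_Q)·exp[(E_Q−E_P)/(RT)].
(E_Q−E_P)/(RT) = (176−119)×10³/(8.314×393) = 57000/3267 = 17.45.
k_P/k_Q = (3.52×10^6/3.54×10^14)·exp(17.45) = 9.944×10^-9 × 3.770×10^7 = 0.375.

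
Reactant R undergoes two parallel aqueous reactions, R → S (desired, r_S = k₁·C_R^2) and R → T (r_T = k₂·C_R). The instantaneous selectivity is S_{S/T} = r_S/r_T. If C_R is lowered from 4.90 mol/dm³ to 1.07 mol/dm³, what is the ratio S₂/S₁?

S_{S/T} = (k₁/k₂)·C_R, so S₂/S₁ = (C_{R,2}/C_{R,1}).
= 1.07/4.90 = 0.218.

0.218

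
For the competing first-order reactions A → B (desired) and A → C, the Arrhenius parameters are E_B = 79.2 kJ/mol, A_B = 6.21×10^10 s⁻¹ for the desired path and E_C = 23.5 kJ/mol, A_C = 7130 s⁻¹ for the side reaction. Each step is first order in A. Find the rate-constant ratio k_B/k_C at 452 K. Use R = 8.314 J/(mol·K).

3.18

With equal orders, S_{B/C} = k_B/k_C = (A_B/A_C)·exp[(E_C−E_B)/(RT)].
(E_C−E_B)/(RT) = (23.5−79.2)×10³/(8.314×452) = -55700/3758 = -14.82.
k_B/k_C = (6.21×10^10/7130)·exp(-14.82) = 8.710×10^6 × 3.655×10^-7 = 3.18.
Since E_B > E_C, raising the temperature improves selectivity toward B.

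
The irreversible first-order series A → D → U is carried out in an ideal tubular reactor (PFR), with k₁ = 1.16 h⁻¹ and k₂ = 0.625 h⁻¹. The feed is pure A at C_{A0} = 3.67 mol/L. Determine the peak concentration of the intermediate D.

At the optimum, C_{D,max}/C_{A0} = (k₁/k₂)^[k₂/(k₂−k₁)].
= (1.16/0.625)^(0.625/(0.625−1.16)) = (1.856)^(-1.168) = 0.4856.
C_{D,max} = 0.4856×3.67 = 1.78 mol/L.

1.78 mol/L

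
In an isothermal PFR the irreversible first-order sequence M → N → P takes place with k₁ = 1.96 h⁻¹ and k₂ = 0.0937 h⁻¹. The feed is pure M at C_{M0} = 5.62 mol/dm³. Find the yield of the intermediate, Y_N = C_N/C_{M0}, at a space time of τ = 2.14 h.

For first-order series with pure M initially, C_N(τ) = k₁C_{M0}/(k₂−k₁)·(e^(−k₁τ) − e^(−k₂τ)).
e^(−k₁τ) = e^(−1.96×2.14) = e^(−4.194) = 0.01508; e^(−k₂τ) = e^(−0.2005) = 0.8183.
C_N = 1.96×5.62/(0.0937−1.96) × (0.01508−0.8183) = (-5.902)×(-0.8032) = 4.741 mol/dm³.
Y_N = C_N/C_{M0} = 4.741/5.62 = 0.844.

0.844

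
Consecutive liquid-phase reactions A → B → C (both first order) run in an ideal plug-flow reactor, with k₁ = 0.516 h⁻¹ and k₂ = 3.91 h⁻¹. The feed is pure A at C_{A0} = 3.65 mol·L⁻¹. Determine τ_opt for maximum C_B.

Setting dC_B/dτ = 0 gives τ_opt = ln(k₂/k₁)/(k₂−k₁).
= ln(3.91/0.516)/(3.91−0.516) = ln(7.578)/3.394 = 2.025/3.394 = 0.597 h.

0.597 h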